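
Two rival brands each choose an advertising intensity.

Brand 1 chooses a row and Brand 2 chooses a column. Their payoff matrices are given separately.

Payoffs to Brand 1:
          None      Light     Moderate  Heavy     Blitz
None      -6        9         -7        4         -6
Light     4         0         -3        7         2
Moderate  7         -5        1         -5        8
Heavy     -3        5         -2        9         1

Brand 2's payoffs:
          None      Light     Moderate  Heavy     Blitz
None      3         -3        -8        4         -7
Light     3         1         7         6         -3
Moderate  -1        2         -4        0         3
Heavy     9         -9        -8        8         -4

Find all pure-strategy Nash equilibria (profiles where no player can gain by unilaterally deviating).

The unique pure-strategy Nash equilibrium is (Moderate, Blitz).

Check each profile: it is a Nash equilibrium iff no player can strictly gain by switching unilaterally.
(None, None): Brand 1 can switch to Light (-6 → 4). Not NE.
(None, Light): Brand 2 can switch to None (-3 → 3). Not NE.
(None, Moderate): Brand 1 can switch to Light (-7 → -3). Not NE.
(None, Heavy): Brand 1 can switch to Light (4 → 7). Not NE.
(None, Blitz): Brand 1 can switch to Light (-6 → 2). Not NE.
(Light, None): Brand 1 can switch to Moderate (4 → 7). Not NE.
(Light, Light): Brand 1 can switch to None (0 → 9). Not NE.
(Light, Moderate): Brand 1 can switch to Moderate (-3 → 1). Not NE.
(Light, Heavy): Brand 1 can switch to Heavy (7 → 9). Not NE.
(Light, Blitz): Brand 1 can switch to Moderate (2 → 8). Not NE.
(Moderate, None): Brand 2 can switch to Light (-1 → 2). Not NE.
(Moderate, Light): Brand 1 can switch to None (-5 → 9). Not NE.
(Moderate, Blitz): Brand 1 gets 8, best alternative 2; Brand 2 gets 3, best alternative 2. No profitable deviation — NE.
(The remaining 7 profiles each have a profitable deviation by the same check.)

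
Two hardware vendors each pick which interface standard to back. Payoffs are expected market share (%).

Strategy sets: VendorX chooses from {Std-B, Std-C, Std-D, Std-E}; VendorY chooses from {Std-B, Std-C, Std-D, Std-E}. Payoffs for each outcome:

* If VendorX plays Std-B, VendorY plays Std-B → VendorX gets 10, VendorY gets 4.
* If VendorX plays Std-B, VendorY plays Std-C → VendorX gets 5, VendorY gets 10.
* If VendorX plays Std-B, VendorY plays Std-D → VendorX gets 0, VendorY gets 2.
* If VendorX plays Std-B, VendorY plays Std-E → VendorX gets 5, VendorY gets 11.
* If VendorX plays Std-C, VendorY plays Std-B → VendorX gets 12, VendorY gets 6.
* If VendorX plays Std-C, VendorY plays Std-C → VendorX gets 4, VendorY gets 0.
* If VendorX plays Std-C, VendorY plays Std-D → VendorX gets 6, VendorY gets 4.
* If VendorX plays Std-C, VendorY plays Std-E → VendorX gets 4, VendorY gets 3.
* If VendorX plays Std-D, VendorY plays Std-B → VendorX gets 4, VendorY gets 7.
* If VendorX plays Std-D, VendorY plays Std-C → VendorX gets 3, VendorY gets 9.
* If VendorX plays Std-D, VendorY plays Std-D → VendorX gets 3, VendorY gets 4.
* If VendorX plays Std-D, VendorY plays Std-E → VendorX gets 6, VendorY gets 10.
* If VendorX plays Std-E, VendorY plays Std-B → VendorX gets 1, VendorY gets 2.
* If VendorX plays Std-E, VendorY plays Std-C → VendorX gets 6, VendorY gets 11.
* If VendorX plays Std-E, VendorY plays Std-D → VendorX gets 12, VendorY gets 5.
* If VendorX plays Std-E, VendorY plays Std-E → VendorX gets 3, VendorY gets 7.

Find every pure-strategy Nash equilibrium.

(Std-B, Std-B): VendorX can switch to Std-C (10 → 12). Not NE.
(Std-B, Std-C): VendorX can switch to Std-E (5 → 6). Not NE.
(Std-B, Std-D): VendorX can switch to Std-C (0 → 6). Not NE.
(Std-B, Std-E): VendorX can switch to Std-D (5 → 6). Not NE.
(Std-C, Std-B): VendorX gets 12, best alternative 10; VendorY gets 6, best alternative 4. No profitable deviation — NE.
(Std-C, Std-C): VendorX can switch to Std-B (4 → 5). Not NE.
(Std-C, Std-D): VendorX can switch to Std-E (6 → 12). Not NE.
(Std-D, Std-E): VendorX gets 6, best alternative 5; VendorY gets 10, best alternative 9. No profitable deviation — NE.
(Std-E, Std-C): VendorX gets 6, best alternative 5; VendorY gets 11, best alternative 7. No profitable deviation — NE.
(The remaining 7 profiles each have a profitable deviation by the same check.)

(Std-C, Std-B) and (Std-D, Std-E) and (Std-E, Std-C)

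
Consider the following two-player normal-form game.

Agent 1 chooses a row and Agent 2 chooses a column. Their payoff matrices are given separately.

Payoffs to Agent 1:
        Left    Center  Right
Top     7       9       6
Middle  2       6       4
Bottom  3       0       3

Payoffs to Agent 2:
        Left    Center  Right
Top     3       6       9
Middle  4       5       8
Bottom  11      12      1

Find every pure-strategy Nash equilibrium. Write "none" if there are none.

(Top, Left): Agent 2 can switch to Center (3 → 6). Not NE.
(Top, Center): Agent 2 can switch to Right (6 → 9). Not NE.
(Top, Right): Agent 1 gets 6, best alternative 4; Agent 2 gets 9, best alternative 6. No profitable deviation — NE.
(Middle, Left): Agent 1 can switch to Top (2 → 7). Not NE.
(Middle, Center): Agent 1 can switch to Top (6 → 9). Not NE.
(Middle, Right): Agent 1 can switch to Top (4 → 6). Not NE.
(Bottom, Left): Agent 1 can switch to Top (3 → 7). Not NE.
(The remaining 2 profiles each have a profitable deviation by the same check.)

The unique pure-strategy Nash equilibrium is (Top, Right).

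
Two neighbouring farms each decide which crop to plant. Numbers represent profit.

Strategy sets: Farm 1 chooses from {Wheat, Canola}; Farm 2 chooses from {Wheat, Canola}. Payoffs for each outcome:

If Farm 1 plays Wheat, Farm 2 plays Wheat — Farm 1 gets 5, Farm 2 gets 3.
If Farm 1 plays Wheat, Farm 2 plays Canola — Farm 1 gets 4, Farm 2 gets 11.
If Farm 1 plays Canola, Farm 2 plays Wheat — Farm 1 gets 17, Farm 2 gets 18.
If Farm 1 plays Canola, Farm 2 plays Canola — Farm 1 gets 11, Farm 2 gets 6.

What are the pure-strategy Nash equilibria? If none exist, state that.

Farm 1 against Wheat: payoffs 5, 17 → best response Canola.
Farm 1 against Canola: payoffs 4, 11 → best response Canola.
Farm 2 against Wheat: payoffs 3, 11 → best response Canola.
Farm 2 against Canola: payoffs 18, 6 → best response Wheat.
Mutual best responses: (Canola, Wheat).

Pure NE: (Canola, Wheat)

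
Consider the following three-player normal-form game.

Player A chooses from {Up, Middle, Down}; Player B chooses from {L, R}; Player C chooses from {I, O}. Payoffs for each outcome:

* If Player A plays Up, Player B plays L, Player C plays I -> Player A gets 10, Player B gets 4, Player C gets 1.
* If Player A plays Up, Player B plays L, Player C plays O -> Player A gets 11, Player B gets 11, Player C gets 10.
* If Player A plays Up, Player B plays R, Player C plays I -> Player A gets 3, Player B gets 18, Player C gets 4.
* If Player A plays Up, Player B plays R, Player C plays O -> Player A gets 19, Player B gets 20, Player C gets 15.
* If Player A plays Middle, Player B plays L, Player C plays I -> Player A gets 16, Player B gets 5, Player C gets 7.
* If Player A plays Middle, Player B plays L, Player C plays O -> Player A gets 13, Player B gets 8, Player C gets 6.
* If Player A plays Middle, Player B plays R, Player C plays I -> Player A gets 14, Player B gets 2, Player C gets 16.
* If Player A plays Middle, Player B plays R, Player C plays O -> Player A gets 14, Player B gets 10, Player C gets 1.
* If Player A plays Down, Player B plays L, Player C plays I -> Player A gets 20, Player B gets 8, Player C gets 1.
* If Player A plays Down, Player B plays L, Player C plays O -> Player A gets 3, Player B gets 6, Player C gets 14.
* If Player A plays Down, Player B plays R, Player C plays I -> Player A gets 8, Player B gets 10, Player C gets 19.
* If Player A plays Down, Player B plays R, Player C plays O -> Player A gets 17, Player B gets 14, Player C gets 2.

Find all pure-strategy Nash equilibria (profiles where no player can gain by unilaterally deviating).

(Up, R, O)

Player A against (L, I): payoffs 10, 16, 20 → best response Down.
Player A against (L, O): payoffs 11, 13, 3 → best response Middle.
Player A against (R, I): payoffs 3, 14, 8 → best response Middle.
Player A against (R, O): payoffs 19, 14, 17 → best response Up.
Player B against (Up, I): payoffs 4, 18 → best response R.
Player B against (Up, O): payoffs 11, 20 → best response R.
Player B against (Middle, I): payoffs 5, 2 → best response L.
Player B against (Middle, O): payoffs 8, 10 → best response R.
Player B against (Down, I): payoffs 8, 10 → best response R.
Player B against (Down, O): payoffs 6, 14 → best response R.
Player C against (Up, L): payoffs 1, 10 → best response O.
Player C against (Up, R): payoffs 4, 15 → best response O.
Player C against (Middle, L): payoffs 7, 6 → best response I.
Player C against (Middle, R): payoffs 16, 1 → best response I.
Player C against (Down, L): payoffs 1, 14 → best response O.
Player C against (Down, R): payoffs 19, 2 → best response I.
Mutual best responses: (Up, R, O).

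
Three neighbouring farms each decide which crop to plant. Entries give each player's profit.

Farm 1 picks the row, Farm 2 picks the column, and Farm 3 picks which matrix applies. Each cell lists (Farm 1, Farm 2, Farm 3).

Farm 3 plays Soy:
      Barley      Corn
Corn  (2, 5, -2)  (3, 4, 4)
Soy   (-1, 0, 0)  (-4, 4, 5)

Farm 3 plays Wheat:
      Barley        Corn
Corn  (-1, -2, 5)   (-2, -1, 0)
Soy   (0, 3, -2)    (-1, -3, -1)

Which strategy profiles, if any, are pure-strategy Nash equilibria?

This game has no pure Nash equilibrium.

Check each profile: it is a Nash equilibrium iff no player can strictly gain by switching unilaterally.
(Corn, Barley, Soy): Farm 3 can switch to Wheat (-2 → 5). Not NE.
(Corn, Barley, Wheat): Farm 1 can switch to Soy (-1 → 0). Not NE.
(Corn, Corn, Soy): Farm 2 can switch to Barley (4 → 5). Not NE.
(Corn, Corn, Wheat): Farm 1 can switch to Soy (-2 → -1). Not NE.
(Soy, Barley, Soy): Farm 1 can switch to Corn (-1 → 2). Not NE.
(Soy, Barley, Wheat): Farm 3 can switch to Soy (-2 → 0). Not NE.
(Soy, Corn, Soy): Farm 1 can switch to Corn (-4 → 3). Not NE.
(Soy, Corn, Wheat): Farm 2 can switch to Barley (-3 → 3). Not NE.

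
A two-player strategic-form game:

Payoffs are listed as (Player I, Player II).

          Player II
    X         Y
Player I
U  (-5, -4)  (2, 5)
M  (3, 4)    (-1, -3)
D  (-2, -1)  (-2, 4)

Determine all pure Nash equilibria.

Player I against X: payoffs -5, 3, -2 → best response M.
Player I against Y: payoffs 2, -1, -2 → best response U.
Player II against U: payoffs -4, 5 → best response Y.
Player II against M: payoffs 4, -3 → best response X.
Player II against D: payoffs -1, 4 → best response Y.
Mutual best responses: (U, Y); (M, X).

(U, Y) and (M, X)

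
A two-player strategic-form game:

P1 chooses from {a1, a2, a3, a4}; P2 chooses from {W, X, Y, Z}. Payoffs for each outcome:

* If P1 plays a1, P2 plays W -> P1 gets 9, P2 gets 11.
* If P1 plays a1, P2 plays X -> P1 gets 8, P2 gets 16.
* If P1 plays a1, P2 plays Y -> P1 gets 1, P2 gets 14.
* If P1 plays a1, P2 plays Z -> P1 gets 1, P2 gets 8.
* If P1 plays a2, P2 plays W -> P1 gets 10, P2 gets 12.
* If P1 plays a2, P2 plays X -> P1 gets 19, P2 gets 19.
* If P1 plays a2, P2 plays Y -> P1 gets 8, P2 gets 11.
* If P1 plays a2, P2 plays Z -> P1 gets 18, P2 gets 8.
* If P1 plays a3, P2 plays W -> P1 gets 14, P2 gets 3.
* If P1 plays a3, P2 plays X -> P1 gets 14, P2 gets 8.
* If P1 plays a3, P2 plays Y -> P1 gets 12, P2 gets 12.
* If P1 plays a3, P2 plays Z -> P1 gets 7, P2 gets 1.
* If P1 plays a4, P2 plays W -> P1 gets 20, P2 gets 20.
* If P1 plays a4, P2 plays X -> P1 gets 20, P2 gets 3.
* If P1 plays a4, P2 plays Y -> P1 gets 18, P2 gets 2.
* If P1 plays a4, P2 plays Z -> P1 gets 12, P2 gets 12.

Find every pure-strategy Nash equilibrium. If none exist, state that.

P1 against W: payoffs 9, 10, 14, 20 → best response a4.
P1 against X: payoffs 8, 19, 14, 20 → best response a4.
P1 against Y: payoffs 1, 8, 12, 18 → best response a4.
P1 against Z: payoffs 1, 18, 7, 12 → best response a2.
P2 against a1: payoffs 11, 16, 14, 8 → best response X.
P2 against a2: payoffs 12, 19, 11, 8 → best response X.
P2 against a3: payoffs 3, 8, 12, 1 → best response Y.
P2 against a4: payoffs 20, 3, 2, 12 → best response W.
Mutual best responses: (a4, W).

The unique pure-strategy Nash equilibrium is (a4, W).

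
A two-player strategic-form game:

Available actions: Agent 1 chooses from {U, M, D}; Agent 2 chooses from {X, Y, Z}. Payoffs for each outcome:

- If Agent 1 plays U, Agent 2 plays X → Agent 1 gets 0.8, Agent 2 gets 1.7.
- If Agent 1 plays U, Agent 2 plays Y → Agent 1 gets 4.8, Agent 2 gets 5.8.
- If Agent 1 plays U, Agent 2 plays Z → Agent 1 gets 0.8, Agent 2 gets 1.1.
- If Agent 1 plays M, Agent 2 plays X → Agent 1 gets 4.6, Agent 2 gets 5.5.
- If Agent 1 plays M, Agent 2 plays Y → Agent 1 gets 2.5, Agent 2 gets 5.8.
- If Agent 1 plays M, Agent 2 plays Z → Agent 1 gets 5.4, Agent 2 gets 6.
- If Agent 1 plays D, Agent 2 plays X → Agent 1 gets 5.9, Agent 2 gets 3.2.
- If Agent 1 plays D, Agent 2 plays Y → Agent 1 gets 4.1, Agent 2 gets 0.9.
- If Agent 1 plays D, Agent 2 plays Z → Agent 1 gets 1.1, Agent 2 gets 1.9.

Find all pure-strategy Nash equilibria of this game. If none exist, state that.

(U, Y); (M, Z); (D, X)

For each player, find the best response to each opponent profile; mutual best responses are the pure NE.
Agent 1 against X: payoffs 0.8, 4.6, 5.9 → best response D.
Agent 1 against Y: payoffs 4.8, 2.5, 4.1 → best response U.
Agent 1 against Z: payoffs 0.8, 5.4, 1.1 → best response M.
Agent 2 against U: payoffs 1.7, 5.8, 1.1 → best response Y.
Agent 2 against M: payoffs 5.5, 5.8, 6 → best response Z.
Agent 2 against D: payoffs 3.2, 0.9, 1.9 → best response X.
Mutual best responses: (U, Y); (M, Z); (D, X).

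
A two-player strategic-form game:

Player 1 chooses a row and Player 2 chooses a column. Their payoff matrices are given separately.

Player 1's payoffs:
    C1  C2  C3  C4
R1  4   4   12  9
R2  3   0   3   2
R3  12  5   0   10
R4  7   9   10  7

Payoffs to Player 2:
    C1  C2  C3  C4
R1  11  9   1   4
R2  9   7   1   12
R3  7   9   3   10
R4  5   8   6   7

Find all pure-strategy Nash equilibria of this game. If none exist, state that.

(R1, C1): Player 1 can switch to R3 (4 → 12). Not NE.
(R1, C2): Player 1 can switch to R3 (4 → 5). Not NE.
(R1, C3): Player 2 can switch to C1 (1 → 11). Not NE.
(R1, C4): Player 1 can switch to R3 (9 → 10). Not NE.
(R2, C1): Player 1 can switch to R1 (3 → 4). Not NE.
(R2, C2): Player 1 can switch to R1 (0 → 4). Not NE.
(R2, C3): Player 1 can switch to R1 (3 → 12). Not NE.
(R2, C4): Player 1 can switch to R1 (2 → 9). Not NE.
(R3, C4): Player 1 gets 10, best alternative 9; Player 2 gets 10, best alternative 9. No profitable deviation — NE.
(R4, C2): Player 1 gets 9, best alternative 5; Player 2 gets 8, best alternative 7. No profitable deviation — NE.
(The remaining 6 profiles each have a profitable deviation by the same check.)

The pure Nash equilibria are (R3, C4), (R4, C2).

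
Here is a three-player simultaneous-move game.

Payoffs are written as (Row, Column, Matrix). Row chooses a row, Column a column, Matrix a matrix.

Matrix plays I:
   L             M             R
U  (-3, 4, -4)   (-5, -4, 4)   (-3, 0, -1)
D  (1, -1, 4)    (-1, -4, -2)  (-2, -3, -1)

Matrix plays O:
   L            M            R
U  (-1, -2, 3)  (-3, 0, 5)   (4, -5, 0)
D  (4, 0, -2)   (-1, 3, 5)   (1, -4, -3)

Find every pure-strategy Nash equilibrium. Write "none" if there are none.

(D, L, I); (D, M, O)

Row against (L, I): payoffs -3, 1 → best response D.
Row against (L, O): payoffs -1, 4 → best response D.
Row against (M, I): payoffs -5, -1 → best response D.
Row against (M, O): payoffs -3, -1 → best response D.
Row against (R, I): payoffs -3, -2 → best response D.
Row against (R, O): payoffs 4, 1 → best response U.
Column against (U, I): payoffs 4, -4, 0 → best response L.
Column against (U, O): payoffs -2, 0, -5 → best response M.
Column against (D, I): payoffs -1, -4, -3 → best response L.
Column against (D, O): payoffs 0, 3, -4 → best response M.
Matrix against (U, L): payoffs -4, 3 → best response O.
Matrix against (U, M): payoffs 4, 5 → best response O.
Matrix against (U, R): payoffs -1, 0 → best response O.
Matrix against (D, L): payoffs 4, -2 → best response I.
Matrix against (D, M): payoffs -2, 5 → best response O.
Matrix against (D, R): payoffs -1, -3 → best response I.
Mutual best responses: (D, L, I); (D, M, O).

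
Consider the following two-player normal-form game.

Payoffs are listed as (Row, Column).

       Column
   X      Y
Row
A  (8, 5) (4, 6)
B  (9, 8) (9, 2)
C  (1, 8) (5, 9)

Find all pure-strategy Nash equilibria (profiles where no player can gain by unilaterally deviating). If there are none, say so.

For each strategy profile, look for a profitable unilateral deviation.
(A, X): Row can switch to B (8 → 9). Not NE.
(A, Y): Row can switch to B (4 → 9). Not NE.
(B, X): Row gets 9, best alternative 8; Column gets 8, best alternative 2. No profitable deviation — NE.
(B, Y): Column can switch to X (2 → 8). Not NE.
(C, X): Row can switch to A (1 → 8). Not NE.
(C, Y): Row can switch to B (5 → 9). Not NE.

Pure NE: (B, X)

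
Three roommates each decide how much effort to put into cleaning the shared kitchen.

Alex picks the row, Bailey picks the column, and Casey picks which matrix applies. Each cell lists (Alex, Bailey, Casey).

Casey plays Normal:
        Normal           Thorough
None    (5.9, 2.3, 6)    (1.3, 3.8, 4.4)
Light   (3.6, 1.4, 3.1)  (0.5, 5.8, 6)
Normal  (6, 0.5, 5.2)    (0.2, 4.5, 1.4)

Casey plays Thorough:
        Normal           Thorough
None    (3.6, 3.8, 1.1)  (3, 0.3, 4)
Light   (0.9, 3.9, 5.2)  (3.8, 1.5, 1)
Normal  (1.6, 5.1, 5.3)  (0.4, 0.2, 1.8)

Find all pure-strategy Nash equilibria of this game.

Alex against (Normal, Normal): payoffs 5.9, 3.6, 6 → best response Normal.
Alex against (Normal, Thorough): payoffs 3.6, 0.9, 1.6 → best response None.
Alex against (Thorough, Normal): payoffs 1.3, 0.5, 0.2 → best response None.
Alex against (Thorough, Thorough): payoffs 3, 3.8, 0.4 → best response Light.
Bailey against (None, Normal): payoffs 2.3, 3.8 → best response Thorough.
Bailey against (None, Thorough): payoffs 3.8, 0.3 → best response Normal.
Bailey against (Light, Normal): payoffs 1.4, 5.8 → best response Thorough.
Bailey against (Light, Thorough): payoffs 3.9, 1.5 → best response Normal.
Bailey against (Normal, Normal): payoffs 0.5, 4.5 → best response Thorough.
Bailey against (Normal, Thorough): payoffs 5.1, 0.2 → best response Normal.
Casey against (None, Normal): payoffs 6, 1.1 → best response Normal.
Casey against (None, Thorough): payoffs 4.4, 4 → best response Normal.
Casey against (Light, Normal): payoffs 3.1, 5.2 → best response Thorough.
Casey against (Light, Thorough): payoffs 6, 1 → best response Normal.
Casey against (Normal, Normal): payoffs 5.2, 5.3 → best response Thorough.
Casey against (Normal, Thorough): payoffs 1.4, 1.8 → best response Thorough.
Mutual best responses: (None, Thorough, Normal).

Pure NE: (None, Thorough, Normal)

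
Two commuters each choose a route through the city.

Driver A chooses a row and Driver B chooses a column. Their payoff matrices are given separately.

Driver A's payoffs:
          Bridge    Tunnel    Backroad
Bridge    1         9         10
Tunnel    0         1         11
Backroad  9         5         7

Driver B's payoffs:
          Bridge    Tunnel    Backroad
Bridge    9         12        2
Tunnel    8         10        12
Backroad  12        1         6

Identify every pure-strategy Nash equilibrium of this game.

Driver A against Bridge: payoffs 1, 0, 9 → best response Backroad.
Driver A against Tunnel: payoffs 9, 1, 5 → best response Bridge.
Driver A against Backroad: payoffs 10, 11, 7 → best response Tunnel.
Driver B against Bridge: payoffs 9, 12, 2 → best response Tunnel.
Driver B against Tunnel: payoffs 8, 10, 12 → best response Backroad.
Driver B against Backroad: payoffs 12, 1, 6 → best response Bridge.
Mutual best responses: (Bridge, Tunnel); (Tunnel, Backroad); (Backroad, Bridge).

The pure Nash equilibria are (Bridge, Tunnel), (Tunnel, Backroad), (Backroad, Bridge).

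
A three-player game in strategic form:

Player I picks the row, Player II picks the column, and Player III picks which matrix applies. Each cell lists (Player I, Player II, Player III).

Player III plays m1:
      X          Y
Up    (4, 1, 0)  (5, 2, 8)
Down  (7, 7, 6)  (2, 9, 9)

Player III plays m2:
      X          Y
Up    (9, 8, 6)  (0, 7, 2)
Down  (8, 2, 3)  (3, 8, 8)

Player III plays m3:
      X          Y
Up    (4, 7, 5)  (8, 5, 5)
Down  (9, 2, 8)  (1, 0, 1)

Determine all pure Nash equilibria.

Player I against (X, m1): payoffs 4, 7 → best response Down.
Player I against (X, m2): payoffs 9, 8 → best response Up.
Player I against (X, m3): payoffs 4, 9 → best response Down.
Player I against (Y, m1): payoffs 5, 2 → best response Up.
Player I against (Y, m2): payoffs 0, 3 → best response Down.
Player I against (Y, m3): payoffs 8, 1 → best response Up.
Player II against (Up, m1): payoffs 1, 2 → best response Y.
Player II against (Up, m2): payoffs 8, 7 → best response X.
Player II against (Up, m3): payoffs 7, 5 → best response X.
Player II against (Down, m1): payoffs 7, 9 → best response Y.
Player II against (Down, m2): payoffs 2, 8 → best response Y.
Player II against (Down, m3): payoffs 2, 0 → best response X.
Player III against (Up, X): payoffs 0, 6, 5 → best response m2.
Player III against (Up, Y): payoffs 8, 2, 5 → best response m1.
Player III against (Down, X): payoffs 6, 3, 8 → best response m3.
Player III against (Down, Y): payoffs 9, 8, 1 → best response m1.
Mutual best responses: (Up, X, m2); (Up, Y, m1); (Down, X, m3).

Pure-strategy Nash equilibria: (Up, X, m2) and (Up, Y, m1) and (Down, X, m3)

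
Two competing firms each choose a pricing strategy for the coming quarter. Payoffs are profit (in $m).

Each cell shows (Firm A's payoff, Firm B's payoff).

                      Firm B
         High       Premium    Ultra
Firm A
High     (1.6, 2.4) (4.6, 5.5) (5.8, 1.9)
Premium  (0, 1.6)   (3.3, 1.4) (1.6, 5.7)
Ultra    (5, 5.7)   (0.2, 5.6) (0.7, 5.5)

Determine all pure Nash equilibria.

(High, High): Firm A can switch to Ultra (1.6 → 5). Not NE.
(High, Premium): Firm A gets 4.6, best alternative 3.3; Firm B gets 5.5, best alternative 2.4. No profitable deviation — NE.
(High, Ultra): Firm B can switch to High (1.9 → 2.4). Not NE.
(Premium, High): Firm A can switch to High (0 → 1.6). Not NE.
(Premium, Premium): Firm A can switch to High (3.3 → 4.6). Not NE.
(Premium, Ultra): Firm A can switch to High (1.6 → 5.8). Not NE.
(Ultra, High): Firm A gets 5, best alternative 1.6; Firm B gets 5.7, best alternative 5.6. No profitable deviation — NE.
(Ultra, Premium): Firm A can switch to High (0.2 → 4.6). Not NE.
(Ultra, Ultra): Firm A can switch to High (0.7 → 5.8). Not NE.

The pure Nash equilibria are (High, Premium) and (Ultra, High).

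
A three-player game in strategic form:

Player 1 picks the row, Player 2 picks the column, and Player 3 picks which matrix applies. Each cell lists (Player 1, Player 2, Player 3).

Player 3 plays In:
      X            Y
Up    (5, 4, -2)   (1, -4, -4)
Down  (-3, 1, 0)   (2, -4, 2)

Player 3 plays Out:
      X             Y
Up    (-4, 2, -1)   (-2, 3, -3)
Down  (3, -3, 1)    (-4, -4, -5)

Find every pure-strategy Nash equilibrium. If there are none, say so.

Player 1 against (X, In): payoffs 5, -3 → best response Up.
Player 1 against (X, Out): payoffs -4, 3 → best response Down.
Player 1 against (Y, In): payoffs 1, 2 → best response Down.
Player 1 against (Y, Out): payoffs -2, -4 → best response Up.
Player 2 against (Up, In): payoffs 4, -4 → best response X.
Player 2 against (Up, Out): payoffs 2, 3 → best response Y.
Player 2 against (Down, In): payoffs 1, -4 → best response X.
Player 2 against (Down, Out): payoffs -3, -4 → best response X.
Player 3 against (Up, X): payoffs -2, -1 → best response Out.
Player 3 against (Up, Y): payoffs -4, -3 → best response Out.
Player 3 against (Down, X): payoffs 0, 1 → best response Out.
Player 3 against (Down, Y): payoffs 2, -5 → best response In.
Mutual best responses: (Up, Y, Out); (Down, X, Out).

(Up, Y, Out), (Down, X, Out)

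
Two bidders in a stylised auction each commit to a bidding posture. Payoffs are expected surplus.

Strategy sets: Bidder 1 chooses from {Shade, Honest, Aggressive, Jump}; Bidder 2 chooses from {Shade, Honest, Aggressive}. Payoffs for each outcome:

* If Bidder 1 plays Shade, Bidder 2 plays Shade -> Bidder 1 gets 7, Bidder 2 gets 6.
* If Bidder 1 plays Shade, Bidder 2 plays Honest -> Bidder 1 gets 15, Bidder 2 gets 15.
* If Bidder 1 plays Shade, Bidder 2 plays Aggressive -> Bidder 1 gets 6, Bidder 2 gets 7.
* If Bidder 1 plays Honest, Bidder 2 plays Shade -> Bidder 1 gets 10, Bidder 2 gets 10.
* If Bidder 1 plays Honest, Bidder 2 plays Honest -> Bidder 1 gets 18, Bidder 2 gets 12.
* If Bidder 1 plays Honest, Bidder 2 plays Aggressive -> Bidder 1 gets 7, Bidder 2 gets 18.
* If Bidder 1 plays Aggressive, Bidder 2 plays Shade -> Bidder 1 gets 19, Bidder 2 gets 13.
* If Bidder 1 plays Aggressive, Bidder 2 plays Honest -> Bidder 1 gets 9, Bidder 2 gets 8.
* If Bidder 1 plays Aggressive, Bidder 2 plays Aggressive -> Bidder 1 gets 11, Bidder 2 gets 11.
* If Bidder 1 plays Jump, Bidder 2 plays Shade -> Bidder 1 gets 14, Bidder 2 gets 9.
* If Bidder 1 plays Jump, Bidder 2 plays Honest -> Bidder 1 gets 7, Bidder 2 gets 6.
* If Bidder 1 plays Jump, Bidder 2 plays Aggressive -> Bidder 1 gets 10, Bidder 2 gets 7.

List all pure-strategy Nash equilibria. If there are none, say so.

(Shade, Shade): Bidder 1 can switch to Honest (7 → 10). Not NE.
(Shade, Honest): Bidder 1 can switch to Honest (15 → 18). Not NE.
(Shade, Aggressive): Bidder 1 can switch to Honest (6 → 7). Not NE.
(Honest, Shade): Bidder 1 can switch to Aggressive (10 → 19). Not NE.
(Honest, Honest): Bidder 2 can switch to Aggressive (12 → 18). Not NE.
(Honest, Aggressive): Bidder 1 can switch to Aggressive (7 → 11). Not NE.
(Aggressive, Shade): Bidder 1 gets 19, best alternative 14; Bidder 2 gets 13, best alternative 11. No profitable deviation — NE.
(Aggressive, Honest): Bidder 1 can switch to Shade (9 → 15). Not NE.
(Aggressive, Aggressive): Bidder 2 can switch to Shade (11 → 13). Not NE.
(The remaining 3 profiles each have a profitable deviation by the same check.)

The unique pure-strategy Nash equilibrium is (Aggressive, Shade).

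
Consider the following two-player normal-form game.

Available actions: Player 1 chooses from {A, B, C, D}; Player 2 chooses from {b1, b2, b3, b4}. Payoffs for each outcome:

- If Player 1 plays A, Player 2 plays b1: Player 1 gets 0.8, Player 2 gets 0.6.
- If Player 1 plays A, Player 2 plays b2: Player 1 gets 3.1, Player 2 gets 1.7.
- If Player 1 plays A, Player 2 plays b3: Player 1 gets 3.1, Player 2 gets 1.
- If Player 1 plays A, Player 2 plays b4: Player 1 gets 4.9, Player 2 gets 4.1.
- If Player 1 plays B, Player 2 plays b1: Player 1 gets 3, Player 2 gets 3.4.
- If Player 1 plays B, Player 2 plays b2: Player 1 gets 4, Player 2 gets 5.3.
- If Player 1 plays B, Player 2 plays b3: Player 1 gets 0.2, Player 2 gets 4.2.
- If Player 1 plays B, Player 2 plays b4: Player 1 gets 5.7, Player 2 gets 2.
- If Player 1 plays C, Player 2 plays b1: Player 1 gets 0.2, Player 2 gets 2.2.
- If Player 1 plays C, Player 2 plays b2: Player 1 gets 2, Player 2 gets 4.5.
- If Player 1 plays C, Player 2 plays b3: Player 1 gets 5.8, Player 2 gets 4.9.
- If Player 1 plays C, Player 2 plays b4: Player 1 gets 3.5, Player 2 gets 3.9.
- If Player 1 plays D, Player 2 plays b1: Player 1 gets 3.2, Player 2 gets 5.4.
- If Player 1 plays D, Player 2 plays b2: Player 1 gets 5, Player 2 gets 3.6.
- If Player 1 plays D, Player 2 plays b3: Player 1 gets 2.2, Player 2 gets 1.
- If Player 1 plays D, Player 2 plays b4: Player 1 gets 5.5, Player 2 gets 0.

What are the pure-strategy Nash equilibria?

(C, b3); (D, b1)

Player 1 against b1: payoffs 0.8, 3, 0.2, 3.2 → best response D.
Player 1 against b2: payoffs 3.1, 4, 2, 5 → best response D.
Player 1 against b3: payoffs 3.1, 0.2, 5.8, 2.2 → best response C.
Player 1 against b4: payoffs 4.9, 5.7, 3.5, 5.5 → best response B.
Player 2 against A: payoffs 0.6, 1.7, 1, 4.1 → best response b4.
Player 2 against B: payoffs 3.4, 5.3, 4.2, 2 → best response b2.
Player 2 against C: payoffs 2.2, 4.5, 4.9, 3.9 → best response b3.
Player 2 against D: payoffs 5.4, 3.6, 1, 0 → best response b1.
Mutual best responses: (C, b3); (D, b1).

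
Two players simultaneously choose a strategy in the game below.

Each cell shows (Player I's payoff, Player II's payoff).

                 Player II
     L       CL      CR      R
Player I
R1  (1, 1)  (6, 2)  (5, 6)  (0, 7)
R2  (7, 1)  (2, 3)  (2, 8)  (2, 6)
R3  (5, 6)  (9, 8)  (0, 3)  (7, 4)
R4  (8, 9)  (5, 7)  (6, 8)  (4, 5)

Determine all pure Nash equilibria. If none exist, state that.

Player I against L: payoffs 1, 7, 5, 8 → best response R4.
Player I against CL: payoffs 6, 2, 9, 5 → best response R3.
Player I against CR: payoffs 5, 2, 0, 6 → best response R4.
Player I against R: payoffs 0, 2, 7, 4 → best response R3.
Player II against R1: payoffs 1, 2, 6, 7 → best response R.
Player II against R2: payoffs 1, 3, 8, 6 → best response CR.
Player II against R3: payoffs 6, 8, 3, 4 → best response CL.
Player II against R4: payoffs 9, 7, 8, 5 → best response L.
Mutual best responses: (R3, CL); (R4, L).

The pure Nash equilibria are (R3, CL) and (R4, L).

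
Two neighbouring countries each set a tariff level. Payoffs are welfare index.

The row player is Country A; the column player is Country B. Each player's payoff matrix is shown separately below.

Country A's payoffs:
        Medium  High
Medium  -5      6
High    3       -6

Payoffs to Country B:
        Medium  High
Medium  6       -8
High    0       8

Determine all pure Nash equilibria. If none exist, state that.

For each player, find the best response to each opponent profile; mutual best responses are the pure NE.
Country A against Medium: payoffs -5, 3 → best response High.
Country A against High: payoffs 6, -6 → best response Medium.
Country B against Medium: payoffs 6, -8 → best response Medium.
Country B against High: payoffs 0, 8 → best response High.
No profile is a mutual best response for all players.

There is no pure-strategy Nash equilibrium.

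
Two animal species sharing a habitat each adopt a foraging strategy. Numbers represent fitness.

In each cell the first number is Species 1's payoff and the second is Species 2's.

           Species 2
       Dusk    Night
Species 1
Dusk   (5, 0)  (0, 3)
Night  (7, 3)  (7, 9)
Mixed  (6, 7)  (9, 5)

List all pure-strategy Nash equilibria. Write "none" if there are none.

No pure-strategy Nash equilibrium.

Species 1 against Dusk: payoffs 5, 7, 6 → best response Night.
Species 1 against Night: payoffs 0, 7, 9 → best response Mixed.
Species 2 against Dusk: payoffs 0, 3 → best response Night.
Species 2 against Night: payoffs 3, 9 → best response Night.
Species 2 against Mixed: payoffs 7, 5 → best response Dusk.
No profile is a mutual best response for all players.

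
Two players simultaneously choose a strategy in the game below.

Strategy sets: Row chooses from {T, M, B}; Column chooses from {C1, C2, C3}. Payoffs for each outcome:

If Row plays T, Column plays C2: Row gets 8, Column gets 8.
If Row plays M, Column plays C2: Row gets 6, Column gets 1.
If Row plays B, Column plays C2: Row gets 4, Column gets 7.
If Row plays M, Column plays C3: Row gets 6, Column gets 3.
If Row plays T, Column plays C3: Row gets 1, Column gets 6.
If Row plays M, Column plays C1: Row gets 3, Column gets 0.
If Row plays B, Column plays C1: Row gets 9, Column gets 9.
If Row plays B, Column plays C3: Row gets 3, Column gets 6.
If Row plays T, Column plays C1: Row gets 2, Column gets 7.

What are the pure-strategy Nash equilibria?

Row against C1: payoffs 2, 3, 9 → best response B.
Row against C2: payoffs 8, 6, 4 → best response T.
Row against C3: payoffs 1, 6, 3 → best response M.
Column against T: payoffs 7, 8, 6 → best response C2.
Column against M: payoffs 0, 1, 3 → best response C3.
Column against B: payoffs 9, 7, 6 → best response C1.
Mutual best responses: (T, C2); (M, C3); (B, C1).

The pure Nash equilibria are (T, C2); (M, C3); (B, C1).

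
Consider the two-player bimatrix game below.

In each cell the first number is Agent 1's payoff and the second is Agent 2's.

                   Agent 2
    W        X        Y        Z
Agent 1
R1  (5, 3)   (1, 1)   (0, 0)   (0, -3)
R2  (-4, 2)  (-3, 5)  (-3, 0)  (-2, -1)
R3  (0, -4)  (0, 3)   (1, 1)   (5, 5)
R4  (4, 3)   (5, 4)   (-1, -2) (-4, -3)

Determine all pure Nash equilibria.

Agent 1 against W: payoffs 5, -4, 0, 4 → best response R1.
Agent 1 against X: payoffs 1, -3, 0, 5 → best response R4.
Agent 1 against Y: payoffs 0, -3, 1, -1 → best response R3.
Agent 1 against Z: payoffs 0, -2, 5, -4 → best response R3.
Agent 2 against R1: payoffs 3, 1, 0, -3 → best response W.
Agent 2 against R2: payoffs 2, 5, 0, -1 → best response X.
Agent 2 against R3: payoffs -4, 3, 1, 5 → best response Z.
Agent 2 against R4: payoffs 3, 4, -2, -3 → best response X.
Mutual best responses: (R1, W); (R3, Z); (R4, X).

(R1, W) and (R3, Z) and (R4, X)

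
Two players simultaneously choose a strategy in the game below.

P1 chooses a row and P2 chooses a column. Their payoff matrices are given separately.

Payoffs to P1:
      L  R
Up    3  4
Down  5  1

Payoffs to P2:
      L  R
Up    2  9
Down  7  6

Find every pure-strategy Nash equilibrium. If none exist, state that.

For each strategy profile, look for a profitable unilateral deviation.
(Up, L): P1 can switch to Down (3 → 5). Not NE.
(Up, R): P1 gets 4, best alternative 1; P2 gets 9, best alternative 2. No profitable deviation — NE.
(Down, L): P1 gets 5, best alternative 3; P2 gets 7, best alternative 6. No profitable deviation — NE.
(Down, R): P1 can switch to Up (1 → 4). Not NE.

The pure Nash equilibria are (Up, R); (Down, L).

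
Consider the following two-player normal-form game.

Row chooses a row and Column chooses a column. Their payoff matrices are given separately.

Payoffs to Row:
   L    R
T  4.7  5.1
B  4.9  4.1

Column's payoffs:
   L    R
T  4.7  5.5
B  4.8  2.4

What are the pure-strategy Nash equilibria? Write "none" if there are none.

For each strategy profile, look for a profitable unilateral deviation.
(T, L): Row can switch to B (4.7 → 4.9). Not NE.
(T, R): Row gets 5.1, best alternative 4.1; Column gets 5.5, best alternative 4.7. No profitable deviation — NE.
(B, L): Row gets 4.9, best alternative 4.7; Column gets 4.8, best alternative 2.4. No profitable deviation — NE.
(B, R): Row can switch to T (4.1 → 5.1). Not NE.

(T, R); (B, L)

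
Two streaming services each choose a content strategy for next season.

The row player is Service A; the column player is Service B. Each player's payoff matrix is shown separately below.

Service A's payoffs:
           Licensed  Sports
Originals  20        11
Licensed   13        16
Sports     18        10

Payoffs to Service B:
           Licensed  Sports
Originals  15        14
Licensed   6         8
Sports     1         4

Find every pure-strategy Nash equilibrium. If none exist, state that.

Check each profile: it is a Nash equilibrium iff no player can strictly gain by switching unilaterally.
(Originals, Licensed): Service A gets 20, best alternative 18; Service B gets 15, best alternative 14. No profitable deviation — NE.
(Originals, Sports): Service A can switch to Licensed (11 → 16). Not NE.
(Licensed, Licensed): Service A can switch to Originals (13 → 20). Not NE.
(Licensed, Sports): Service A gets 16, best alternative 11; Service B gets 8, best alternative 6. No profitable deviation — NE.
(Sports, Licensed): Service A can switch to Originals (18 → 20). Not NE.
(Sports, Sports): Service A can switch to Originals (10 → 11). Not NE.

Pure-strategy Nash equilibria: (Originals, Licensed), (Licensed, Sports)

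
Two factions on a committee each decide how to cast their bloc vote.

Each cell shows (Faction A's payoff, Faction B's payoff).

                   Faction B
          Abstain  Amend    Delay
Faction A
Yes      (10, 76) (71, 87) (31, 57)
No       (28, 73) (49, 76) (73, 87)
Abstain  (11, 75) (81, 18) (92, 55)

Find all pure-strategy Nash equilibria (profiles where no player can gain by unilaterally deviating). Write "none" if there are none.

No pure-strategy Nash equilibrium.

Mark each player's best response to every combination of opponents' strategies; a profile where every player is best-responding is a pure Nash equilibrium.
Faction A against Abstain: payoffs 10, 28, 11 → best response No.
Faction A against Amend: payoffs 71, 49, 81 → best response Abstain.
Faction A against Delay: payoffs 31, 73, 92 → best response Abstain.
Faction B against Yes: payoffs 76, 87, 57 → best response Amend.
Faction B against No: payoffs 73, 76, 87 → best response Delay.
Faction B against Abstain: payoffs 75, 18, 55 → best response Abstain.
No profile is a mutual best response for all players.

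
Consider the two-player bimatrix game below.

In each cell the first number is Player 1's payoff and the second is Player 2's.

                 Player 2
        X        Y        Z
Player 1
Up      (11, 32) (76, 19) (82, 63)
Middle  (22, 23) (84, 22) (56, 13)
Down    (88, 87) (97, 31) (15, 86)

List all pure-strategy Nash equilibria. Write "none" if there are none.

The pure Nash equilibria are (Up, Z) and (Down, X).

(Up, X): Player 1 can switch to Middle (11 → 22). Not NE.
(Up, Y): Player 1 can switch to Middle (76 → 84). Not NE.
(Up, Z): Player 1 gets 82, best alternative 56; Player 2 gets 63, best alternative 32. No profitable deviation — NE.
(Middle, X): Player 1 can switch to Down (22 → 88). Not NE.
(Middle, Y): Player 1 can switch to Down (84 → 97). Not NE.
(Middle, Z): Player 1 can switch to Up (56 → 82). Not NE.
(Down, X): Player 1 gets 88, best alternative 22; Player 2 gets 87, best alternative 86. No profitable deviation — NE.
(Down, Y): Player 2 can switch to X (31 → 87). Not NE.
(Down, Z): Player 1 can switch to Up (15 → 82). Not NE.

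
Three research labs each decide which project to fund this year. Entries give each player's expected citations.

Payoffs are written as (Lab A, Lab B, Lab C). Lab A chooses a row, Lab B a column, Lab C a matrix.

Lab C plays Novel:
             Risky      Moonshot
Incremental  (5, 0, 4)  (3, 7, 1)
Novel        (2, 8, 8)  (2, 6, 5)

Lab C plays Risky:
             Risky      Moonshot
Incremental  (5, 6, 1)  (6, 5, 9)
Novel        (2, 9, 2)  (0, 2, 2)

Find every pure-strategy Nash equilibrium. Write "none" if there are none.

No pure-strategy Nash equilibrium.

Check each profile: it is a Nash equilibrium iff no player can strictly gain by switching unilaterally.
(Incremental, Risky, Novel): Lab B can switch to Moonshot (0 → 7). Not NE.
(Incremental, Risky, Risky): Lab C can switch to Novel (1 → 4). Not NE.
(Incremental, Moonshot, Novel): Lab C can switch to Risky (1 → 9). Not NE.
(Incremental, Moonshot, Risky): Lab B can switch to Risky (5 → 6). Not NE.
(Novel, Risky, Novel): Lab A can switch to Incremental (2 → 5). Not NE.
(Novel, Risky, Risky): Lab A can switch to Incremental (2 → 5). Not NE.
(The remaining 2 profiles each have a profitable deviation by the same check.)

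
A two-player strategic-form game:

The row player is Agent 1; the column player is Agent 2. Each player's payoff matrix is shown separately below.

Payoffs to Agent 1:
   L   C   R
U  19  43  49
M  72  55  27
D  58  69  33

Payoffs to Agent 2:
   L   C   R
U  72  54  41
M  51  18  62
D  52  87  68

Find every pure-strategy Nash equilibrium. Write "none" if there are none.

Mark each player's best response to every combination of opponents' strategies; a profile where every player is best-responding is a pure Nash equilibrium.
Agent 1 against L: payoffs 19, 72, 58 → best response M.
Agent 1 against C: payoffs 43, 55, 69 → best response D.
Agent 1 against R: payoffs 49, 27, 33 → best response U.
Agent 2 against U: payoffs 72, 54, 41 → best response L.
Agent 2 against M: payoffs 51, 18, 62 → best response R.
Agent 2 against D: payoffs 52, 87, 68 → best response C.
Mutual best responses: (D, C).

(D, C)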